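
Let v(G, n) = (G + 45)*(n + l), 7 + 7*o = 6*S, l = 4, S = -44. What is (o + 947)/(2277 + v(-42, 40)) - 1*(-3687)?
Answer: 5652749/1533 ≈ 3687.4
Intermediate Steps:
o = -271/7 (o = -1 + (6*(-44))/7 = -1 + (⅐)*(-264) = -1 - 264/7 = -271/7 ≈ -38.714)
v(G, n) = (4 + n)*(45 + G) (v(G, n) = (G + 45)*(n + 4) = (45 + G)*(4 + n) = (4 + n)*(45 + G))
(o + 947)/(2277 + v(-42, 40)) - 1*(-3687) = (-271/7 + 947)/(2277 + (180 + 4*(-42) + 45*40 - 42*40)) - 1*(-3687) = 6358/(7*(2277 + (180 - 168 + 1800 - 1680))) + 3687 = 6358/(7*(2277 + 132)) + 3687 = (6358/7)/2409 + 3687 = (6358/7)*(1/2409) + 3687 = 578/1533 + 3687 = 5652749/1533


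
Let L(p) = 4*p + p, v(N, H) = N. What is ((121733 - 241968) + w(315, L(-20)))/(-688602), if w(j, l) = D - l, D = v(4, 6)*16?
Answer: 7063/40506 ≈ 0.17437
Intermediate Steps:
L(p) = 5*p
D = 64 (D = 4*16 = 64)
w(j, l) = 64 - l
((121733 - 241968) + w(315, L(-20)))/(-688602) = ((121733 - 241968) + (64 - 5*(-20)))/(-688602) = (-120235 + (64 - 1*(-100)))*(-1/688602) = (-120235 + (64 + 100))*(-1/688602) = (-120235 + 164)*(-1/688602) = -120071*(-1/688602) = 7063/40506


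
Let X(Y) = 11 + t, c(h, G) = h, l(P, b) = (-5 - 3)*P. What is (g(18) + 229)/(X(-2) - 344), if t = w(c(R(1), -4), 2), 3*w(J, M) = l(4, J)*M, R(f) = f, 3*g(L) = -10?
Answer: -677/1063 ≈ -0.63688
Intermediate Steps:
l(P, b) = -8*P
g(L) = -10/3 (g(L) = (⅓)*(-10) = -10/3)
w(J, M) = -32*M/3 (w(J, M) = ((-8*4)*M)/3 = (-32*M)/3 = -32*M/3)
t = -64/3 (t = -32/3*2 = -64/3 ≈ -21.333)
X(Y) = -31/3 (X(Y) = 11 - 64/3 = -31/3)
(g(18) + 229)/(X(-2) - 344) = (-10/3 + 229)/(-31/3 - 344) = 677/(3*(-1063/3)) = (677/3)*(-3/1063) = -677/1063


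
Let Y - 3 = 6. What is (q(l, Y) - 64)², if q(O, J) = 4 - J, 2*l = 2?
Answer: 4761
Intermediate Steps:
l = 1 (l = (½)*2 = 1)
Y = 9 (Y = 3 + 6 = 9)
(q(l, Y) - 64)² = ((4 - 1*9) - 64)² = ((4 - 9) - 64)² = (-5 - 64)² = (-69)² = 4761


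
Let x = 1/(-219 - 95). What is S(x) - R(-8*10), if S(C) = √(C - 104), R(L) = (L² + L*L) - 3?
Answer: -12797 + 17*I*√35482/314 ≈ -12797.0 + 10.198*I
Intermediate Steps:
R(L) = -3 + 2*L² (R(L) = (L² + L²) - 3 = 2*L² - 3 = -3 + 2*L²)
x = -1/314 (x = 1/(-314) = -1/314 ≈ -0.0031847)
S(C) = √(-104 + C)
S(x) - R(-8*10) = √(-104 - 1/314) - (-3 + 2*(-8*10)²) = √(-32657/314) - (-3 + 2*(-80)²) = 17*I*√35482/314 - (-3 + 2*6400) = 17*I*√35482/314 - (-3 + 12800) = 17*I*√35482/314 - 1*12797 = 17*I*√35482/314 - 12797 = -12797 + 17*I*√35482/314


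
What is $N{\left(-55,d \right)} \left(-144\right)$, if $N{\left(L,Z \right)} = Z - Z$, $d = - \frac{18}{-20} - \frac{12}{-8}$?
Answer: $0$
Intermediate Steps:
$d = \frac{12}{5}$ ($d = \left(-18\right) \left(- \frac{1}{20}\right) - - \frac{3}{2} = \frac{9}{10} + \frac{3}{2} = \frac{12}{5} \approx 2.4$)
$N{\left(L,Z \right)} = 0$
$N{\left(-55,d \right)} \left(-144\right) = 0 \left(-144\right) = 0$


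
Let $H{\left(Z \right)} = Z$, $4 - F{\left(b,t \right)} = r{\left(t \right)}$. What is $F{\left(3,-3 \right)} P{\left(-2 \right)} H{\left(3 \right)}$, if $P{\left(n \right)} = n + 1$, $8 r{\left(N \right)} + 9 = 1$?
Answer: $-15$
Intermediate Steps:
$r{\left(N \right)} = -1$ ($r{\left(N \right)} = - \frac{9}{8} + \frac{1}{8} \cdot 1 = - \frac{9}{8} + \frac{1}{8} = -1$)
$F{\left(b,t \right)} = 5$ ($F{\left(b,t \right)} = 4 - -1 = 4 + 1 = 5$)
$P{\left(n \right)} = 1 + n$
$F{\left(3,-3 \right)} P{\left(-2 \right)} H{\left(3 \right)} = 5 \left(1 - 2\right) 3 = 5 \left(-1\right) 3 = \left(-5\right) 3 = -15$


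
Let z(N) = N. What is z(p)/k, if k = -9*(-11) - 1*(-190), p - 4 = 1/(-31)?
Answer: 123/8959 ≈ 0.013729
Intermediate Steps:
p = 123/31 (p = 4 + 1/(-31) = 4 - 1/31 = 123/31 ≈ 3.9677)
k = 289 (k = 99 + 190 = 289)
z(p)/k = (123/31)/289 = (123/31)*(1/289) = 123/8959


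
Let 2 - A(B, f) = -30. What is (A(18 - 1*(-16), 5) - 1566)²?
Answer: 2353156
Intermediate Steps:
A(B, f) = 32 (A(B, f) = 2 - 1*(-30) = 2 + 30 = 32)
(A(18 - 1*(-16), 5) - 1566)² = (32 - 1566)² = (-1534)² = 2353156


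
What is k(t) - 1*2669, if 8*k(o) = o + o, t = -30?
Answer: -5353/2 ≈ -2676.5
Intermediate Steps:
k(o) = o/4 (k(o) = (o + o)/8 = (2*o)/8 = o/4)
k(t) - 1*2669 = (1/4)*(-30) - 1*2669 = -15/2 - 2669 = -5353/2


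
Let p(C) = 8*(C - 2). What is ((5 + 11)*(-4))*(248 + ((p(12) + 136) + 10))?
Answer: -30336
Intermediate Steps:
p(C) = -16 + 8*C (p(C) = 8*(-2 + C) = -16 + 8*C)
((5 + 11)*(-4))*(248 + ((p(12) + 136) + 10)) = ((5 + 11)*(-4))*(248 + (((-16 + 8*12) + 136) + 10)) = (16*(-4))*(248 + (((-16 + 96) + 136) + 10)) = -64*(248 + ((80 + 136) + 10)) = -64*(248 + (216 + 10)) = -64*(248 + 226) = -64*474 = -30336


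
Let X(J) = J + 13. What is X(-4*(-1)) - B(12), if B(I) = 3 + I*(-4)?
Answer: 62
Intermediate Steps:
B(I) = 3 - 4*I
X(J) = 13 + J
X(-4*(-1)) - B(12) = (13 - 4*(-1)) - (3 - 4*12) = (13 + 4) - (3 - 48) = 17 - 1*(-45) = 17 + 45 = 62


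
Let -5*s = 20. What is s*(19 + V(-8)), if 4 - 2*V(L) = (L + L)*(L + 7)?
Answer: -52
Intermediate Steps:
s = -4 (s = -1/5*20 = -4)
V(L) = 2 - L*(7 + L) (V(L) = 2 - (L + L)*(L + 7)/2 = 2 - 2*L*(7 + L)/2 = 2 - L*(7 + L))
s*(19 + V(-8)) = -4*(19 + (2 - 1*(-8)**2 - 7*(-8))) = -4*(19 + (2 - 1*64 + 56)) = -4*(19 + (2 - 64 + 56)) = -4*(19 - 6) = -4*13 = -52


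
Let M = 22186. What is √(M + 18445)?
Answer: √40631 ≈ 201.57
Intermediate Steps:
√(M + 18445) = √(22186 + 18445) = √40631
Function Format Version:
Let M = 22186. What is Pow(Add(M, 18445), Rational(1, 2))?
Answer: Pow(40631, Rational(1, 2)) ≈ 201.57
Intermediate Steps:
Pow(Add(M, 18445), Rational(1, 2)) = Pow(Add(22186, 18445), Rational(1, 2)) = Pow(40631, Rational(1, 2))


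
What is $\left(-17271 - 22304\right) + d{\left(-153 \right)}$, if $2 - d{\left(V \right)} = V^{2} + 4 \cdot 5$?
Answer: $-63002$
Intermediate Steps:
$d{\left(V \right)} = -18 - V^{2}$ ($d{\left(V \right)} = 2 - \left(V^{2} + 4 \cdot 5\right) = 2 - \left(V^{2} + 20\right) = 2 - \left(20 + V^{2}\right) = -18 - V^{2}$)
$\left(-17271 - 22304\right) + d{\left(-153 \right)} = \left(-17271 - 22304\right) - 23427 = -39575 - 23427 = -63002$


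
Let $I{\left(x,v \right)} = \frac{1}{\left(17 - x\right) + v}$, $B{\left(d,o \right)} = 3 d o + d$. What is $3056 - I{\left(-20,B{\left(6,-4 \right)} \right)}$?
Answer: $\frac{88625}{29} \approx 3056.0$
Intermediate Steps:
$B{\left(d,o \right)} = d + 3 d o$ ($B{\left(d,o \right)} = 3 d o + d = d + 3 d o$)
$I{\left(x,v \right)} = \frac{1}{17 + v - x}$
$3056 - I{\left(-20,B{\left(6,-4 \right)} \right)} = 3056 - \frac{1}{17 + 6 \left(1 + 3 \left(-4\right)\right) - -20} = 3056 - \frac{1}{17 + 6 \left(1 - 12\right) + 20} = 3056 - \frac{1}{17 + 6 \left(-11\right) + 20} = 3056 - \frac{1}{17 - 66 + 20} = 3056 - \frac{1}{-29} = 3056 - - \frac{1}{29} = 3056 + \frac{1}{29} = \frac{88625}{29}$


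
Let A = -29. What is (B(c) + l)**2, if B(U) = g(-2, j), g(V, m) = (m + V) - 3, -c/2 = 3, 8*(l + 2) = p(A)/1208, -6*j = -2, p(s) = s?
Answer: 37390796689/840536064 ≈ 44.484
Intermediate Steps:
j = 1/3 (j = -1/6*(-2) = 1/3 ≈ 0.33333)
l = -19357/9664 (l = -2 + (-29/1208)/8 = -2 + (-29*1/1208)/8 = -2 + (1/8)*(-29/1208) = -2 - 29/9664 = -19357/9664 ≈ -2.0030)
c = -6 (c = -2*3 = -6)
g(V, m) = -3 + V + m (g(V, m) = (V + m) - 3 = -3 + V + m)
B(U) = -14/3 (B(U) = -3 - 2 + 1/3 = -14/3)
(B(c) + l)**2 = (-14/3 - 19357/9664)**2 = (-193367/28992)**2 = 37390796689/840536064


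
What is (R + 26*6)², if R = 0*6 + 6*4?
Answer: 32400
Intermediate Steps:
R = 24 (R = 0 + 24 = 24)
(R + 26*6)² = (24 + 26*6)² = (24 + 156)² = 180² = 32400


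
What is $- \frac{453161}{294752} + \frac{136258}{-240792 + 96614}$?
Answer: $- \frac{52749082337}{21248376928} \approx -2.4825$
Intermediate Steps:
$- \frac{453161}{294752} + \frac{136258}{-240792 + 96614} = \left(-453161\right) \frac{1}{294752} + \frac{136258}{-144178} = - \frac{453161}{294752} + 136258 \left(- \frac{1}{144178}\right) = - \frac{453161}{294752} - \frac{68129}{72089} = - \frac{52749082337}{21248376928}$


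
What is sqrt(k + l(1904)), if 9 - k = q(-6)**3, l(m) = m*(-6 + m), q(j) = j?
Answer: sqrt(3614017) ≈ 1901.1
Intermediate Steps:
k = 225 (k = 9 - 1*(-6)**3 = 9 - 1*(-216) = 9 + 216 = 225)
sqrt(k + l(1904)) = sqrt(225 + 1904*(-6 + 1904)) = sqrt(225 + 1904*1898) = sqrt(225 + 3613792) = sqrt(3614017)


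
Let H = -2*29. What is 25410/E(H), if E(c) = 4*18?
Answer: 4235/12 ≈ 352.92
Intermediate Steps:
H = -58
E(c) = 72
25410/E(H) = 25410/72 = 25410*(1/72) = 4235/12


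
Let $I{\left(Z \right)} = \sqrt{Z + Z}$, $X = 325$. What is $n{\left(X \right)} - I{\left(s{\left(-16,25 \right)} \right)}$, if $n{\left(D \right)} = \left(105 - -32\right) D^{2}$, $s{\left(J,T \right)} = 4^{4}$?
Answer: $14470625 - 16 \sqrt{2} \approx 1.4471 \cdot 10^{7}$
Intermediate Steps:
$s{\left(J,T \right)} = 256$
$I{\left(Z \right)} = \sqrt{2} \sqrt{Z}$ ($I{\left(Z \right)} = \sqrt{2 Z} = \sqrt{2} \sqrt{Z}$)
$n{\left(D \right)} = 137 D^{2}$ ($n{\left(D \right)} = \left(105 + 32\right) D^{2} = 137 D^{2}$)
$n{\left(X \right)} - I{\left(s{\left(-16,25 \right)} \right)} = 137 \cdot 325^{2} - \sqrt{2} \sqrt{256} = 137 \cdot 105625 - \sqrt{2} \cdot 16 = 14470625 - 16 \sqrt{2}$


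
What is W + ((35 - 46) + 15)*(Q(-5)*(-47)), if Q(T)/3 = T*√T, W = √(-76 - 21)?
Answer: I*(√97 + 2820*√5) ≈ 6315.6*I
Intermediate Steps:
W = I*√97 (W = √(-97) = I*√97 ≈ 9.8489*I)
Q(T) = 3*T^(3/2) (Q(T) = 3*(T*√T) = 3*T^(3/2))
W + ((35 - 46) + 15)*(Q(-5)*(-47)) = I*√97 + ((35 - 46) + 15)*((3*(-5)^(3/2))*(-47)) = I*√97 + (-11 + 15)*((3*(-5*I*√5))*(-47)) = I*√97 + 4*(-15*I*√5*(-47)) = I*√97 + 4*(705*I*√5) = I*√97 + 2820*I*√5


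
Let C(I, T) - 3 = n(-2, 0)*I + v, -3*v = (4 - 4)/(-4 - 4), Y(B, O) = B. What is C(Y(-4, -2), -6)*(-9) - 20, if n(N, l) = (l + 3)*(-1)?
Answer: -155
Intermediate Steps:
n(N, l) = -3 - l (n(N, l) = (3 + l)*(-1) = -3 - l)
v = 0 (v = -(4 - 4)/(3*(-4 - 4)) = -0/(-8) = -0*(-1)/8 = -1/3*0 = 0)
C(I, T) = 3 - 3*I (C(I, T) = 3 + ((-3 - 1*0)*I + 0) = 3 + ((-3 + 0)*I + 0) = 3 + (-3*I + 0) = 3 - 3*I)
C(Y(-4, -2), -6)*(-9) - 20 = (3 - 3*(-4))*(-9) - 20 = (3 + 12)*(-9) - 20 = 15*(-9) - 20 = -135 - 20 = -155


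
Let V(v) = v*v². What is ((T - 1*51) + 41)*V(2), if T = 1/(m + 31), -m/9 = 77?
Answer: -26484/331 ≈ -80.012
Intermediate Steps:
m = -693 (m = -9*77 = -693)
T = -1/662 (T = 1/(-693 + 31) = 1/(-662) = -1/662 ≈ -0.0015106)
V(v) = v³
((T - 1*51) + 41)*V(2) = ((-1/662 - 1*51) + 41)*2³ = ((-1/662 - 51) + 41)*8 = (-33763/662 + 41)*8 = -6621/662*8 = -26484/331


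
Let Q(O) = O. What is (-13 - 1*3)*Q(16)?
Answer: -256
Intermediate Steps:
(-13 - 1*3)*Q(16) = (-13 - 1*3)*16 = (-13 - 3)*16 = -16*16 = -256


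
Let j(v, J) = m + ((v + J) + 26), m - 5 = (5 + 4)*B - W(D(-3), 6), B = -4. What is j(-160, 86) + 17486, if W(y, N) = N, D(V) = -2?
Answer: 17401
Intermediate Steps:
m = -37 (m = 5 + ((5 + 4)*(-4) - 1*6) = 5 + (9*(-4) - 6) = 5 + (-36 - 6) = 5 - 42 = -37)
j(v, J) = -11 + J + v (j(v, J) = -37 + ((v + J) + 26) = -37 + ((J + v) + 26) = -37 + (26 + J + v) = -11 + J + v)
j(-160, 86) + 17486 = (-11 + 86 - 160) + 17486 = -85 + 17486 = 17401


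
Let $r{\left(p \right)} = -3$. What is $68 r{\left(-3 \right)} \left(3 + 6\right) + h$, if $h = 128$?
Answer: $-1708$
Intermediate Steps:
$68 r{\left(-3 \right)} \left(3 + 6\right) + h = 68 \left(- 3 \left(3 + 6\right)\right) + 128 = 68 \left(\left(-3\right) 9\right) + 128 = 68 \left(-27\right) + 128 = -1836 + 128 = -1708$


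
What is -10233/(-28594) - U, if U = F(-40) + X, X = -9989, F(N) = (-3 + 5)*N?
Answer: 287923219/28594 ≈ 10069.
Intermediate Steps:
F(N) = 2*N
U = -10069 (U = 2*(-40) - 9989 = -80 - 9989 = -10069)
-10233/(-28594) - U = -10233/(-28594) - 1*(-10069) = -10233*(-1/28594) + 10069 = 10233/28594 + 10069 = 287923219/28594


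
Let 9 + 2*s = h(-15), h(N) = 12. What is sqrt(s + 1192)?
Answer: sqrt(4774)/2 ≈ 34.547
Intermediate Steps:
s = 3/2 (s = -9/2 + (1/2)*12 = -9/2 + 6 = 3/2 ≈ 1.5000)
sqrt(s + 1192) = sqrt(3/2 + 1192) = sqrt(2387/2) = sqrt(4774)/2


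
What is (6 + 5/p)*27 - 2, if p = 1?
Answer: 295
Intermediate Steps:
(6 + 5/p)*27 - 2 = (6 + 5/1)*27 - 2 = (6 + 1*5)*27 - 2 = (6 + 5)*27 - 2 = 11*27 - 2 = 297 - 2 = 295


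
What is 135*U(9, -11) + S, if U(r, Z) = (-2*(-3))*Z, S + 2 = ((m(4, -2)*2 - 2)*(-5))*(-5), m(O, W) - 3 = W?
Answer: -8912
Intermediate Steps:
m(O, W) = 3 + W
S = -2 (S = -2 + (((3 - 2)*2 - 2)*(-5))*(-5) = -2 + ((1*2 - 2)*(-5))*(-5) = -2 + ((2 - 2)*(-5))*(-5) = -2 + (0*(-5))*(-5) = -2 + 0*(-5) = -2 + 0 = -2)
U(r, Z) = 6*Z
135*U(9, -11) + S = 135*(6*(-11)) - 2 = 135*(-66) - 2 = -8910 - 2 = -8912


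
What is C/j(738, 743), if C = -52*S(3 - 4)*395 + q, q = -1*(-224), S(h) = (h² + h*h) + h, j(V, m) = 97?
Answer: -20316/97 ≈ -209.44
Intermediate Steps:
S(h) = h + 2*h² (S(h) = (h² + h²) + h = 2*h² + h = h + 2*h²)
q = 224
C = -20316 (C = -52*(3 - 4)*(1 + 2*(3 - 4))*395 + 224 = -(-52)*(1 + 2*(-1))*395 + 224 = -(-52)*(1 - 2)*395 + 224 = -(-52)*(-1)*395 + 224 = -52*1*395 + 224 = -52*395 + 224 = -20540 + 224 = -20316)
C/j(738, 743) = -20316/97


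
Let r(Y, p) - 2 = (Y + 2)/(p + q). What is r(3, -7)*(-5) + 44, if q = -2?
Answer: 331/9 ≈ 36.778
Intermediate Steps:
r(Y, p) = 2 + (2 + Y)/(-2 + p) (r(Y, p) = 2 + (Y + 2)/(p - 2) = 2 + (2 + Y)/(-2 + p))
r(3, -7)*(-5) + 44 = ((-2 + 3 + 2*(-7))/(-2 - 7))*(-5) + 44 = ((-2 + 3 - 14)/(-9))*(-5) + 44 = -⅑*(-13)*(-5) + 44 = (13/9)*(-5) + 44 = -65/9 + 44 = 331/9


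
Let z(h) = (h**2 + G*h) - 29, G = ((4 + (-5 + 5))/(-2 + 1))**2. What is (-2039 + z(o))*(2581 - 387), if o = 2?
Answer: -4458208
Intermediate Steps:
G = 16 (G = ((4 + 0)/(-1))**2 = (4*(-1))**2 = (-4)**2 = 16)
z(h) = -29 + h**2 + 16*h (z(h) = (h**2 + 16*h) - 29 = -29 + h**2 + 16*h)
(-2039 + z(o))*(2581 - 387) = (-2039 + (-29 + 2**2 + 16*2))*(2581 - 387) = (-2039 + (-29 + 4 + 32))*2194 = (-2039 + 7)*2194 = -2032*2194 = -4458208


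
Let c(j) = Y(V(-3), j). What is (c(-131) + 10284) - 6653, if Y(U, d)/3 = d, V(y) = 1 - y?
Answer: 3238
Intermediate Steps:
Y(U, d) = 3*d
c(j) = 3*j
(c(-131) + 10284) - 6653 = (3*(-131) + 10284) - 6653 = (-393 + 10284) - 6653 = 9891 - 6653 = 3238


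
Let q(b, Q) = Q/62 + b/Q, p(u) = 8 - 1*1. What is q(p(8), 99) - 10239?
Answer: -62836747/6138 ≈ -10237.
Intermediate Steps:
p(u) = 7 (p(u) = 8 - 1 = 7)
q(b, Q) = Q/62 + b/Q (q(b, Q) = Q*(1/62) + b/Q = Q/62 + b/Q)
q(p(8), 99) - 10239 = ((1/62)*99 + 7/99) - 10239 = (99/62 + 7*(1/99)) - 10239 = (99/62 + 7/99) - 10239 = 10235/6138 - 10239 = -62836747/6138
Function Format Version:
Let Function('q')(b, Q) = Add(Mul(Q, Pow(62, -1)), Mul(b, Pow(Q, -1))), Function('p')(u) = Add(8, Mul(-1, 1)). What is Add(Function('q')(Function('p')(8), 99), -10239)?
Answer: Rational(-62836747, 6138) ≈ -10237.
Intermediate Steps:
Function('p')(u) = 7 (Function('p')(u) = Add(8, -1) = 7)
Function('q')(b, Q) = Add(Mul(Rational(1, 62), Q), Mul(b, Pow(Q, -1))) (Function('q')(b, Q) = Add(Mul(Q, Rational(1, 62)), Mul(b, Pow(Q, -1))) = Add(Mul(Rational(1, 62), Q), Mul(b, Pow(Q, -1))))
Add(Function('q')(Function('p')(8), 99), -10239) = Add(Add(Mul(Rational(1, 62), 99), Mul(7, Pow(99, -1))), -10239) = Add(Add(Rational(99, 62), Mul(7, Rational(1, 99))), -10239) = Add(Add(Rational(99, 62), Rational(7, 99)), -10239) = Add(Rational(10235, 6138), -10239) = Rational(-62836747, 6138)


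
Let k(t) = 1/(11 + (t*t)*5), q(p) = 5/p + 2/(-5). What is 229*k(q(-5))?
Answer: 1145/104 ≈ 11.010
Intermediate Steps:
q(p) = -⅖ + 5/p (q(p) = 5/p + 2*(-⅕) = 5/p - ⅖ = -⅖ + 5/p)
k(t) = 1/(11 + 5*t²) (k(t) = 1/(11 + t²*5) = 1/(11 + 5*t²))
229*k(q(-5)) = 229/(11 + 5*(-⅖ + 5/(-5))²) = 229/(11 + 5*(-⅖ + 5*(-⅕))²) = 229/(11 + 5*(-⅖ - 1)²) = 229/(11 + 5*(-7/5)²) = 229/(11 + 5*(49/25)) = 229/(11 + 49/5) = 229/(104/5) = 229*(5/104) = 1145/104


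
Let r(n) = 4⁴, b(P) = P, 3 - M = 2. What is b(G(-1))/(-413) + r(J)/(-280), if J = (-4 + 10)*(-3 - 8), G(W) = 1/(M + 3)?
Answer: -7557/8260 ≈ -0.91489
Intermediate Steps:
M = 1 (M = 3 - 1*2 = 3 - 2 = 1)
G(W) = ¼ (G(W) = 1/(1 + 3) = 1/4 = ¼)
J = -66 (J = 6*(-11) = -66)
r(n) = 256
b(G(-1))/(-413) + r(J)/(-280) = (¼)/(-413) + 256/(-280) = (¼)*(-1/413) + 256*(-1/280) = -1/1652 - 32/35 = -7557/8260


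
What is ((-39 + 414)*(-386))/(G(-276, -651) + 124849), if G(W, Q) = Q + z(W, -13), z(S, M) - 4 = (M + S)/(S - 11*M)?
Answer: -1283450/1101277 ≈ -1.1654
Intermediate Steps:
z(S, M) = 4 + (M + S)/(S - 11*M)
G(W, Q) = Q + (-559 - 5*W)/(-143 - W) (G(W, Q) = Q + (-5*W + 43*(-13))/(-W + 11*(-13)) = Q + (-5*W - 559)/(-W - 143) = Q + (-559 - 5*W)/(-143 - W))
((-39 + 414)*(-386))/(G(-276, -651) + 124849) = ((-39 + 414)*(-386))/((559 + 5*(-276) - 651*(143 - 276))/(143 - 276) + 124849) = (375*(-386))/((559 - 1380 - 651*(-133))/(-133) + 124849) = -144750/(-(559 - 1380 + 86583)/133 + 124849) = -144750/(-1/133*85762 + 124849) = -144750/(-85762/133 + 124849) = -144750/16519155/133 = -144750*133/16519155 = -1283450/1101277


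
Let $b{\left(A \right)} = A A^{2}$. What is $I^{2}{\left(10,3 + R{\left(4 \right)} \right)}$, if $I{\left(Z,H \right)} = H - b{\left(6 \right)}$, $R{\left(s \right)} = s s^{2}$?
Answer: $22201$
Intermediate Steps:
$R{\left(s \right)} = s^{3}$
$b{\left(A \right)} = A^{3}$
$I{\left(Z,H \right)} = -216 + H$ ($I{\left(Z,H \right)} = H - 6^{3} = H - 216 = -216 + H$)
$I^{2}{\left(10,3 + R{\left(4 \right)} \right)} = \left(-216 + \left(3 + 4^{3}\right)\right)^{2} = \left(-216 + \left(3 + 64\right)\right)^{2} = \left(-216 + 67\right)^{2} = \left(-149\right)^{2} = 22201$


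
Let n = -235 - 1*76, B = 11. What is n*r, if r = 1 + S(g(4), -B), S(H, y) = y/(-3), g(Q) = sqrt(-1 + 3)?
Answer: -4354/3 ≈ -1451.3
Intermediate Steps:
g(Q) = sqrt(2)
S(H, y) = -y/3 (S(H, y) = y*(-1/3) = -y/3)
r = 14/3 (r = 1 - (-1)*11/3 = 1 - 1/3*(-11) = 1 + 11/3 = 14/3 ≈ 4.6667)
n = -311 (n = -235 - 76 = -311)
n*r = -311*14/3 = -4354/3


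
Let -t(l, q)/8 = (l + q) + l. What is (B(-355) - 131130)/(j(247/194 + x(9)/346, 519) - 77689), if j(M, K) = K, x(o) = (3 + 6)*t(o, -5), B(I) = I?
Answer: 26297/15434 ≈ 1.7038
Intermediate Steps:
t(l, q) = -16*l - 8*q (t(l, q) = -8*((l + q) + l) = -8*(q + 2*l) = -16*l - 8*q)
x(o) = 360 - 144*o (x(o) = (3 + 6)*(-16*o - 8*(-5)) = 9*(-16*o + 40) = 9*(40 - 16*o) = 360 - 144*o)
(B(-355) - 131130)/(j(247/194 + x(9)/346, 519) - 77689) = (-355 - 131130)/(519 - 77689) = -131485/(-77170) = -131485*(-1/77170) = 26297/15434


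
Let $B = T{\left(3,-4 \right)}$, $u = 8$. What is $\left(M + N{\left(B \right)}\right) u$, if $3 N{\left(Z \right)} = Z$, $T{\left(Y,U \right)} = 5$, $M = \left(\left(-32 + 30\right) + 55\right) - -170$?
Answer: $\frac{5392}{3} \approx 1797.3$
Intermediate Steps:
$M = 223$ ($M = \left(-2 + 55\right) + 170 = 53 + 170 = 223$)
$B = 5$
$N{\left(Z \right)} = \frac{Z}{3}$
$\left(M + N{\left(B \right)}\right) u = \left(223 + \frac{1}{3} \cdot 5\right) 8 = \left(223 + \frac{5}{3}\right) 8 = \frac{674}{3} \cdot 8 = \frac{5392}{3}$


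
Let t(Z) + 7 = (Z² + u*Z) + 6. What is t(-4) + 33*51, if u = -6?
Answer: 1722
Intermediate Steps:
t(Z) = -1 + Z² - 6*Z (t(Z) = -7 + ((Z² - 6*Z) + 6) = -7 + (6 + Z² - 6*Z) = -1 + Z² - 6*Z)
t(-4) + 33*51 = (-1 + (-4)² - 6*(-4)) + 33*51 = (-1 + 16 + 24) + 1683 = 39 + 1683 = 1722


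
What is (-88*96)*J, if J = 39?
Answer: -329472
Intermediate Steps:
(-88*96)*J = -88*96*39 = -8448*39 = -329472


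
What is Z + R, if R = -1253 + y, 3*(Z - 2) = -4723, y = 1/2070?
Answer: -5848439/2070 ≈ -2825.3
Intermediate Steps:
y = 1/2070 ≈ 0.00048309
Z = -4717/3 (Z = 2 + (⅓)*(-4723) = 2 - 4723/3 = -4717/3 ≈ -1572.3)
R = -2593709/2070 (R = -1253 + 1/2070 = -2593709/2070 ≈ -1253.0)
Z + R = -4717/3 - 2593709/2070 = -5848439/2070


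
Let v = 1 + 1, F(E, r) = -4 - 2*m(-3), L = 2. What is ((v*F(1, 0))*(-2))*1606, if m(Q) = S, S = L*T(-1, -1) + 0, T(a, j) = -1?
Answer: 0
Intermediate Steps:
S = -2 (S = 2*(-1) + 0 = -2 + 0 = -2)
m(Q) = -2
F(E, r) = 0 (F(E, r) = -4 - 2*(-2) = -4 + 4 = 0)
v = 2
((v*F(1, 0))*(-2))*1606 = ((2*0)*(-2))*1606 = (0*(-2))*1606 = 0*1606 = 0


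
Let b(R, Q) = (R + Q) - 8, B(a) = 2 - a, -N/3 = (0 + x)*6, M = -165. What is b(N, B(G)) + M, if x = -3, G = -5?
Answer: -112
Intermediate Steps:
N = 54 (N = -3*(0 - 3)*6 = -(-9)*6 = -3*(-18) = 54)
b(R, Q) = -8 + Q + R (b(R, Q) = (Q + R) - 8 = -8 + Q + R)
b(N, B(G)) + M = (-8 + (2 - 1*(-5)) + 54) - 165 = (-8 + (2 + 5) + 54) - 165 = (-8 + 7 + 54) - 165 = 53 - 165 = -112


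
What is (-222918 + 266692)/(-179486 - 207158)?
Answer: -21887/193322 ≈ -0.11322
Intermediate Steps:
(-222918 + 266692)/(-179486 - 207158) = 43774/(-386644) = 43774*(-1/386644) = -21887/193322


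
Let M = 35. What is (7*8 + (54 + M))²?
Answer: 21025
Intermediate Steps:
(7*8 + (54 + M))² = (7*8 + (54 + 35))² = (56 + 89)² = 145² = 21025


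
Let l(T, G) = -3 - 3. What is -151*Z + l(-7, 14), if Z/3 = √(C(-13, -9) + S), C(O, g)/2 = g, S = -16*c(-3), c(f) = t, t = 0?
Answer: -6 - 1359*I*√2 ≈ -6.0 - 1921.9*I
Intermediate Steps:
c(f) = 0
l(T, G) = -6
S = 0 (S = -16*0 = 0)
C(O, g) = 2*g
Z = 9*I*√2 (Z = 3*√(2*(-9) + 0) = 3*√(-18 + 0) = 3*√(-18) = 3*(3*I*√2) = 9*I*√2 ≈ 12.728*I)
-151*Z + l(-7, 14) = -1359*I*√2 - 6 = -6 - 1359*I*√2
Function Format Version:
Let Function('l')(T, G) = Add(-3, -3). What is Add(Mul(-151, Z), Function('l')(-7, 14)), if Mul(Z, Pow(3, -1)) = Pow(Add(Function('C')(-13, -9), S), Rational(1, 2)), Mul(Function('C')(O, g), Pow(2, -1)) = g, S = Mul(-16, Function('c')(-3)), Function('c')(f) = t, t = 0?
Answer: Add(-6, Mul(-1359, I, Pow(2, Rational(1, 2)))) ≈ Add(-6.0000, Mul(-1921.9, I))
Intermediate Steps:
Function('c')(f) = 0
Function('l')(T, G) = -6
S = 0 (S = Mul(-16, 0) = 0)
Function('C')(O, g) = Mul(2, g)
Z = Mul(9, I, Pow(2, Rational(1, 2))) (Z = Mul(3, Pow(Add(Mul(2, -9), 0), Rational(1, 2))) = Mul(3, Pow(Add(-18, 0), Rational(1, 2))) = Mul(3, Pow(-18, Rational(1, 2))) = Mul(3, Mul(3, I, Pow(2, Rational(1, 2)))) = Mul(9, I, Pow(2, Rational(1, 2))) ≈ Mul(12.728, I))
Add(Mul(-151, Z), Function('l')(-7, 14)) = Add(Mul(-151, Mul(9, I, Pow(2, Rational(1, 2)))), -6) = Add(Mul(-1359, I, Pow(2, Rational(1, 2))), -6) = Add(-6, Mul(-1359, I, Pow(2, Rational(1, 2))))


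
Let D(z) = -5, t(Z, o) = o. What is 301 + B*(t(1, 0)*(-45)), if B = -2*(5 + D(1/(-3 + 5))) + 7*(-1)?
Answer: 301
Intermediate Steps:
B = -7 (B = -2*(5 - 5) + 7*(-1) = -2*0 - 7 = 0 - 7 = -7)
301 + B*(t(1, 0)*(-45)) = 301 - 0*(-45) = 301 - 7*0 = 301 + 0 = 301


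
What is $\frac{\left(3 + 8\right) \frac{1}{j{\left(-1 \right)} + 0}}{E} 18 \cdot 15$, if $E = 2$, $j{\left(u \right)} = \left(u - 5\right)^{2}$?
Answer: $\frac{165}{4} \approx 41.25$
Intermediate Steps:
$j{\left(u \right)} = \left(-5 + u\right)^{2}$
$\frac{\left(3 + 8\right) \frac{1}{j{\left(-1 \right)} + 0}}{E} 18 \cdot 15 = \frac{\left(3 + 8\right) \frac{1}{\left(-5 - 1\right)^{2} + 0}}{2} \cdot 18 \cdot 15 = \frac{11}{\left(-6\right)^{2} + 0} \cdot \frac{1}{2} \cdot 18 \cdot 15 = \frac{11}{36 + 0} \cdot \frac{1}{2} \cdot 18 \cdot 15 = \frac{11}{36} \cdot \frac{1}{2} \cdot 18 \cdot 15 = \frac{11}{72} \cdot 18 \cdot 15 = \frac{11}{4} \cdot 15 = \frac{165}{4}$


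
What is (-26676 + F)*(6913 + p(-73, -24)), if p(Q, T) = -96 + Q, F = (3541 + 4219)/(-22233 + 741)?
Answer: -322210533824/1791 ≈ -1.7991e+8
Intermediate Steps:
F = -1940/5373 (F = 7760/(-21492) = 7760*(-1/21492) = -1940/5373 ≈ -0.36106)
(-26676 + F)*(6913 + p(-73, -24)) = (-26676 - 1940/5373)*(6913 + (-96 - 73)) = -143332088*(6913 - 169)/5373 = -143332088/5373*6744 = -322210533824/1791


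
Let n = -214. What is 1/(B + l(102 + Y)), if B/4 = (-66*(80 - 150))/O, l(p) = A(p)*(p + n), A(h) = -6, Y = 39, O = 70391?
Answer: 70391/30849738 ≈ 0.0022817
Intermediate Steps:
l(p) = 1284 - 6*p (l(p) = -6*(p - 214) = -6*(-214 + p) = 1284 - 6*p)
B = 18480/70391 (B = 4*(-66*(80 - 150)/70391) = 4*(-66*(-70)*(1/70391)) = 4*(4620*(1/70391)) = 4*(4620/70391) = 18480/70391 ≈ 0.26253)
1/(B + l(102 + Y)) = 1/(18480/70391 + (1284 - 6*(102 + 39))) = 1/(18480/70391 + (1284 - 6*141)) = 1/(18480/70391 + (1284 - 846)) = 1/(18480/70391 + 438) = 1/(30849738/70391) = 70391/30849738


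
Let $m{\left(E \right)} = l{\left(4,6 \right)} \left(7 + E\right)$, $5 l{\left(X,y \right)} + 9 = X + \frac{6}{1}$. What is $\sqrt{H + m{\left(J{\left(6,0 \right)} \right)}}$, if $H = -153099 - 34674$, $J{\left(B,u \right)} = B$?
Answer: $\frac{2 i \sqrt{1173565}}{5} \approx 433.32 i$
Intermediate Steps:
$l{\left(X,y \right)} = - \frac{3}{5} + \frac{X}{5}$ ($l{\left(X,y \right)} = - \frac{9}{5} + \frac{X + \frac{6}{1}}{5} = - \frac{9}{5} + \frac{X + 6 \cdot 1}{5} = - \frac{9}{5} + \frac{X + 6}{5} = - \frac{9}{5} + \frac{6 + X}{5} = - \frac{9}{5} + \left(\frac{6}{5} + \frac{X}{5}\right) = - \frac{3}{5} + \frac{X}{5}$)
$H = -187773$ ($H = -153099 - 34674 = -187773$)
$m{\left(E \right)} = \frac{7}{5} + \frac{E}{5}$ ($m{\left(E \right)} = \left(- \frac{3}{5} + \frac{1}{5} \cdot 4\right) \left(7 + E\right) = \left(- \frac{3}{5} + \frac{4}{5}\right) \left(7 + E\right) = \frac{7 + E}{5} = \frac{7}{5} + \frac{E}{5}$)
$\sqrt{H + m{\left(J{\left(6,0 \right)} \right)}} = \sqrt{-187773 + \left(\frac{7}{5} + \frac{1}{5} \cdot 6\right)} = \sqrt{-187773 + \left(\frac{7}{5} + \frac{6}{5}\right)} = \sqrt{-187773 + \frac{13}{5}} = \sqrt{- \frac{938852}{5}} = \frac{2 i \sqrt{1173565}}{5}$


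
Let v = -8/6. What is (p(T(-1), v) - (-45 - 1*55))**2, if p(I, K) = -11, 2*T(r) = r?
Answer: 7921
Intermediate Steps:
T(r) = r/2
v = -4/3 (v = -8*1/6 = -4/3 ≈ -1.3333)
(p(T(-1), v) - (-45 - 1*55))**2 = (-11 - (-45 - 1*55))**2 = (-11 - (-45 - 55))**2 = (-11 - 1*(-100))**2 = (-11 + 100)**2 = 89**2 = 7921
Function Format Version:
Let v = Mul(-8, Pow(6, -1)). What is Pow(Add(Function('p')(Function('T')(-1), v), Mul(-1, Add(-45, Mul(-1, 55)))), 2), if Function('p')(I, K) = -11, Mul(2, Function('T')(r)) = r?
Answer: 7921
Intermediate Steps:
Function('T')(r) = Mul(Rational(1, 2), r)
v = Rational(-4, 3) (v = Mul(-8, Rational(1, 6)) = Rational(-4, 3) ≈ -1.3333)
Pow(Add(Function('p')(Function('T')(-1), v), Mul(-1, Add(-45, Mul(-1, 55)))), 2) = Pow(Add(-11, Mul(-1, Add(-45, Mul(-1, 55)))), 2) = Pow(Add(-11, Mul(-1, Add(-45, -55))), 2) = Pow(Add(-11, Mul(-1, -100)), 2) = Pow(Add(-11, 100), 2) = Pow(89, 2) = 7921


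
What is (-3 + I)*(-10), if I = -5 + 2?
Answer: 60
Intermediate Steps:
I = -3
(-3 + I)*(-10) = (-3 - 3)*(-10) = -6*(-10) = 60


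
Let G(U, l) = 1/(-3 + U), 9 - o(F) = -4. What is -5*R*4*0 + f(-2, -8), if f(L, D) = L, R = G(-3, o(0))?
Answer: -2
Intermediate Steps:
o(F) = 13 (o(F) = 9 - 1*(-4) = 9 + 4 = 13)
R = -⅙ (R = 1/(-3 - 3) = 1/(-6) = -⅙ ≈ -0.16667)
-5*R*4*0 + f(-2, -8) = -5*(-⅙*4)*0 - 2 = -(-10)*0/3 - 2 = -5*0 - 2 = 0 - 2 = -2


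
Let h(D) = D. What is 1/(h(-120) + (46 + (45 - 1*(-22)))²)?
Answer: 1/12649 ≈ 7.9058e-5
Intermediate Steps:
1/(h(-120) + (46 + (45 - 1*(-22)))²) = 1/(-120 + (46 + (45 - 1*(-22)))²) = 1/(-120 + (46 + (45 + 22))²) = 1/(-120 + (46 + 67)²) = 1/(-120 + 113²) = 1/(-120 + 12769) = 1/12649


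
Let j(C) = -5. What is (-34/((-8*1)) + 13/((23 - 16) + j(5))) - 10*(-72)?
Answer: 2923/4 ≈ 730.75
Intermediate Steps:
(-34/((-8*1)) + 13/((23 - 16) + j(5))) - 10*(-72) = (-34/((-8*1)) + 13/((23 - 16) - 5)) - 10*(-72) = (-34/(-8) + 13/(7 - 5)) + 720 = (-34*(-⅛) + 13/2) + 720 = (17/4 + 13*(½)) + 720 = (17/4 + 13/2) + 720 = 43/4 + 720 = 2923/4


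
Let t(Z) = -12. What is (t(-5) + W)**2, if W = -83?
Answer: 9025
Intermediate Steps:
(t(-5) + W)**2 = (-12 - 83)**2 = (-95)**2 = 9025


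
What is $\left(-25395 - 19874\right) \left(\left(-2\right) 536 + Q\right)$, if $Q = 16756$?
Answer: $-709998996$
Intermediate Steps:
$\left(-25395 - 19874\right) \left(\left(-2\right) 536 + Q\right) = \left(-25395 - 19874\right) \left(\left(-2\right) 536 + 16756\right) = - 45269 \left(-1072 + 16756\right) = \left(-45269\right) 15684 = -709998996$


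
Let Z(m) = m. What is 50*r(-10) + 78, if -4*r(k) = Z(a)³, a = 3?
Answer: -519/2 ≈ -259.50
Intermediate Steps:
r(k) = -27/4 (r(k) = -¼*3³ = -¼*27 = -27/4)
50*r(-10) + 78 = 50*(-27/4) + 78 = -675/2 + 78 = -519/2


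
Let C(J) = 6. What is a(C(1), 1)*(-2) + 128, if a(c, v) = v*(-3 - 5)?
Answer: 144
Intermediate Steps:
a(c, v) = -8*v (a(c, v) = v*(-8) = -8*v)
a(C(1), 1)*(-2) + 128 = -8*1*(-2) + 128 = -8*(-2) + 128 = 16 + 128 = 144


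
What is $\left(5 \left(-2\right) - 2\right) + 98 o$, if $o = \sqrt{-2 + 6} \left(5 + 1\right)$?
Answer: $1164$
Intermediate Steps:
$o = 12$ ($o = \sqrt{4} \cdot 6 = 2 \cdot 6 = 12$)
$\left(5 \left(-2\right) - 2\right) + 98 o = \left(5 \left(-2\right) - 2\right) + 98 \cdot 12 = \left(-10 - 2\right) + 1176 = -12 + 1176 = 1164$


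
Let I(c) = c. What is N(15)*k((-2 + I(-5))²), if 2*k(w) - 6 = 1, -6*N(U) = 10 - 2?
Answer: -14/3 ≈ -4.6667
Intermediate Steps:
N(U) = -4/3 (N(U) = -(10 - 2)/6 = -⅙*8 = -4/3)
k(w) = 7/2 (k(w) = 3 + (½)*1 = 3 + ½ = 7/2)
N(15)*k((-2 + I(-5))²) = -4/3*7/2 = -14/3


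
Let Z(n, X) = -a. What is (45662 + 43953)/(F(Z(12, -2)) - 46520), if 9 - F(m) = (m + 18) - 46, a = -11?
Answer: -89615/46494 ≈ -1.9275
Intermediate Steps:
Z(n, X) = 11 (Z(n, X) = -1*(-11) = 11)
F(m) = 37 - m (F(m) = 9 - ((m + 18) - 46) = 9 - ((18 + m) - 46) = 9 - (-28 + m) = 9 + (28 - m) = 37 - m)
(45662 + 43953)/(F(Z(12, -2)) - 46520) = (45662 + 43953)/((37 - 1*11) - 46520) = 89615/((37 - 11) - 46520) = 89615/(26 - 46520) = 89615/(-46494) = 89615*(-1/46494) = -89615/46494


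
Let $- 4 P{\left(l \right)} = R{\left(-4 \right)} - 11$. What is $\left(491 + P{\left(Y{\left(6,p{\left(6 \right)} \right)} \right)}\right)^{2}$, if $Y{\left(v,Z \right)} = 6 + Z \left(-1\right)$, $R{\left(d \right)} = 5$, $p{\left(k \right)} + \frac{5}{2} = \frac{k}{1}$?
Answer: $\frac{970225}{4} \approx 2.4256 \cdot 10^{5}$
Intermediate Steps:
$p{\left(k \right)} = - \frac{5}{2} + k$ ($p{\left(k \right)} = - \frac{5}{2} + \frac{k}{1} = - \frac{5}{2} + k 1 = - \frac{5}{2} + k$)
$Y{\left(v,Z \right)} = 6 - Z$
$P{\left(l \right)} = \frac{3}{2}$ ($P{\left(l \right)} = - \frac{5 - 11}{4} = \left(- \frac{1}{4}\right) \left(-6\right) = \frac{3}{2}$)
$\left(491 + P{\left(Y{\left(6,p{\left(6 \right)} \right)} \right)}\right)^{2} = \left(491 + \frac{3}{2}\right)^{2} = \left(\frac{985}{2}\right)^{2} = \frac{970225}{4}$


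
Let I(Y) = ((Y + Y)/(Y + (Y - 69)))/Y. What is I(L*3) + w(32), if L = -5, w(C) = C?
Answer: 3166/99 ≈ 31.980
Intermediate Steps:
I(Y) = 2/(-69 + 2*Y) (I(Y) = ((2*Y)/(Y + (-69 + Y)))/Y = ((2*Y)/(-69 + 2*Y))/Y = (2*Y/(-69 + 2*Y))/Y = 2/(-69 + 2*Y))
I(L*3) + w(32) = 2/(-69 + 2*(-5*3)) + 32 = 2/(-69 + 2*(-15)) + 32 = 2/(-69 - 30) + 32 = 2/(-99) + 32 = 2*(-1/99) + 32 = -2/99 + 32 = 3166/99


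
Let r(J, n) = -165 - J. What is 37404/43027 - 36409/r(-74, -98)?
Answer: 1569973807/3915457 ≈ 400.97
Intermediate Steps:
37404/43027 - 36409/r(-74, -98) = 37404/43027 - 36409/(-165 - 1*(-74)) = 37404*(1/43027) - 36409/(-165 + 74) = 37404/43027 - 36409/(-91) = 37404/43027 - 36409*(-1/91) = 37404/43027 + 36409/91 = 1569973807/3915457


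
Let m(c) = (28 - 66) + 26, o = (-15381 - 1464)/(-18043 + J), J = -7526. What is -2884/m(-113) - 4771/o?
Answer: -117941284/16845 ≈ -7001.6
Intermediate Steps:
o = 5615/8523 (o = (-15381 - 1464)/(-18043 - 7526) = -16845/(-25569) = -16845*(-1/25569) = 5615/8523 ≈ 0.65881)
m(c) = -12 (m(c) = -38 + 26 = -12)
-2884/m(-113) - 4771/o = -2884/(-12) - 4771/5615/8523 = -2884*(-1/12) - 4771*8523/5615 = 721/3 - 40663233/5615 = -117941284/16845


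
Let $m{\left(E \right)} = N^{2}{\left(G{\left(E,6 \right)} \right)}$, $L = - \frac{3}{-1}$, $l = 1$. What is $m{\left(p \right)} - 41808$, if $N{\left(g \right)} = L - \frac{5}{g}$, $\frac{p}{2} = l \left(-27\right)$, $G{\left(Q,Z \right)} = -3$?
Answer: $- \frac{376076}{9} \approx -41786.0$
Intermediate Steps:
$p = -54$ ($p = 2 \cdot 1 \left(-27\right) = 2 \left(-27\right) = -54$)
$L = 3$ ($L = \left(-3\right) \left(-1\right) = 3$)
$N{\left(g \right)} = 3 - \frac{5}{g}$
$m{\left(E \right)} = \frac{196}{9}$ ($m{\left(E \right)} = \left(3 - \frac{5}{-3}\right)^{2} = \left(3 - - \frac{5}{3}\right)^{2} = \left(3 + \frac{5}{3}\right)^{2} = \left(\frac{14}{3}\right)^{2} = \frac{196}{9}$)
$m{\left(p \right)} - 41808 = \frac{196}{9} - 41808 = - \frac{376076}{9}$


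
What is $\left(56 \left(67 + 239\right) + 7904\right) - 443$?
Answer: $24597$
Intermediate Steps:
$\left(56 \left(67 + 239\right) + 7904\right) - 443 = \left(56 \cdot 306 + 7904\right) - 443 = \left(17136 + 7904\right) - 443 = 25040 - 443 = 24597$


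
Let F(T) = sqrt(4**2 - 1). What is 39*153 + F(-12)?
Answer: 5967 + sqrt(15) ≈ 5970.9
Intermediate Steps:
F(T) = sqrt(15) (F(T) = sqrt(16 - 1) = sqrt(15))
39*153 + F(-12) = 39*153 + sqrt(15) = 5967 + sqrt(15)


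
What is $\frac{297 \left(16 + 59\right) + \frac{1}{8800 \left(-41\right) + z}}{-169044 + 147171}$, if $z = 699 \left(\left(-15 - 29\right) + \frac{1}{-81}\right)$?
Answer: $- \frac{78498919116}{77082238295} \approx -1.0184$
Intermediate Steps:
$z = - \frac{830645}{27}$ ($z = 699 \left(-44 - \frac{1}{81}\right) = 699 \left(- \frac{3565}{81}\right) = - \frac{830645}{27} \approx -30765.0$)
$\frac{297 \left(16 + 59\right) + \frac{1}{8800 \left(-41\right) + z}}{-169044 + 147171} = \frac{297 \left(16 + 59\right) + \frac{1}{8800 \left(-41\right) - \frac{830645}{27}}}{-169044 + 147171} = \frac{297 \cdot 75 + \frac{1}{-360800 - \frac{830645}{27}}}{-21873} = \left(22275 + \frac{1}{- \frac{10572245}{27}}\right) \left(- \frac{1}{21873}\right) = \left(22275 - \frac{27}{10572245}\right) \left(- \frac{1}{21873}\right) = \frac{235496757348}{10572245} \left(- \frac{1}{21873}\right) = - \frac{78498919116}{77082238295}$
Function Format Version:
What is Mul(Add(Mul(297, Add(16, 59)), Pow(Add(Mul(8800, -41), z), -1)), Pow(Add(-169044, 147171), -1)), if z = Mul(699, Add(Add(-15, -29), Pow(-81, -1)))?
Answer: Rational(-78498919116, 77082238295) ≈ -1.0184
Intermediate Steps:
z = Rational(-830645, 27) (z = Mul(699, Add(-44, Rational(-1, 81))) = Mul(699, Rational(-3565, 81)) = Rational(-830645, 27) ≈ -30765.)
Mul(Add(Mul(297, Add(16, 59)), Pow(Add(Mul(8800, -41), z), -1)), Pow(Add(-169044, 147171), -1)) = Mul(Add(Mul(297, Add(16, 59)), Pow(Add(Mul(8800, -41), Rational(-830645, 27)), -1)), Pow(Add(-169044, 147171), -1)) = Mul(Add(Mul(297, 75), Pow(Add(-360800, Rational(-830645, 27)), -1)), Pow(-21873, -1)) = Mul(Add(22275, Pow(Rational(-10572245, 27), -1)), Rational(-1, 21873)) = Mul(Add(22275, Rational(-27, 10572245)), Rational(-1, 21873)) = Mul(Rational(235496757348, 10572245), Rational(-1, 21873)) = Rational(-78498919116, 77082238295)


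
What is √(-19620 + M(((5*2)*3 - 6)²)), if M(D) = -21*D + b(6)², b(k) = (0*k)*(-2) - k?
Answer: 24*I*√55 ≈ 177.99*I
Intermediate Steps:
b(k) = -k (b(k) = 0*(-2) - k = 0 - k = -k)
M(D) = 36 - 21*D (M(D) = -21*D + (-1*6)² = -21*D + (-6)² = -21*D + 36 = 36 - 21*D)
√(-19620 + M(((5*2)*3 - 6)²)) = √(-19620 + (36 - 21*((5*2)*3 - 6)²)) = √(-19620 + (36 - 21*(10*3 - 6)²)) = √(-19620 + (36 - 21*(30 - 6)²)) = √(-19620 + (36 - 21*24²)) = √(-19620 + (36 - 21*576)) = √(-19620 + (36 - 12096)) = √(-19620 - 12060) = √(-31680) = 24*I*√55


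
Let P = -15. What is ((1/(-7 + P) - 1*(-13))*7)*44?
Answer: 3990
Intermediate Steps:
((1/(-7 + P) - 1*(-13))*7)*44 = ((1/(-7 - 15) - 1*(-13))*7)*44 = ((1/(-22) + 13)*7)*44 = ((-1/22 + 13)*7)*44 = ((285/22)*7)*44 = (1995/22)*44 = 3990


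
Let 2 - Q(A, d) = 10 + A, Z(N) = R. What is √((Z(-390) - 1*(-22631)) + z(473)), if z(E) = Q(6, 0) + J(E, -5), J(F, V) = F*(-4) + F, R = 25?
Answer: √21223 ≈ 145.68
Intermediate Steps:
J(F, V) = -3*F (J(F, V) = -4*F + F = -3*F)
Z(N) = 25
Q(A, d) = -8 - A (Q(A, d) = 2 - (10 + A) = 2 + (-10 - A) = -8 - A)
z(E) = -14 - 3*E (z(E) = (-8 - 1*6) - 3*E = (-8 - 6) - 3*E = -14 - 3*E)
√((Z(-390) - 1*(-22631)) + z(473)) = √((25 - 1*(-22631)) + (-14 - 3*473)) = √((25 + 22631) + (-14 - 1419)) = √(22656 - 1433) = √21223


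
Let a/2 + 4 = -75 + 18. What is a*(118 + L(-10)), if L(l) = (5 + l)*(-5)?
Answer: -17446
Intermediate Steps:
a = -122 (a = -8 + 2*(-75 + 18) = -8 + 2*(-57) = -8 - 114 = -122)
L(l) = -25 - 5*l
a*(118 + L(-10)) = -122*(118 + (-25 - 5*(-10))) = -122*(118 + (-25 + 50)) = -122*(118 + 25) = -122*143 = -17446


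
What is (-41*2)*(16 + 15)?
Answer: -2542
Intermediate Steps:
(-41*2)*(16 + 15) = -82*31 = -2542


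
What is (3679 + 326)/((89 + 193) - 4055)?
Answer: -4005/3773 ≈ -1.0615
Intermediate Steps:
(3679 + 326)/((89 + 193) - 4055) = 4005/(282 - 4055) = 4005/(-3773) = 4005*(-1/3773) = -4005/3773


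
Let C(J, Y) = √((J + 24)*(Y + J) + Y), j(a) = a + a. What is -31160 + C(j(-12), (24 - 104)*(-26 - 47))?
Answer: -31160 + 4*√365 ≈ -31084.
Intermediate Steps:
j(a) = 2*a
C(J, Y) = √(Y + (24 + J)*(J + Y)) (C(J, Y) = √((24 + J)*(J + Y) + Y) = √(Y + (24 + J)*(J + Y)))
-31160 + C(j(-12), (24 - 104)*(-26 - 47)) = -31160 + √((2*(-12))² + 24*(2*(-12)) + 25*((24 - 104)*(-26 - 47)) + (2*(-12))*((24 - 104)*(-26 - 47))) = -31160 + √((-24)² + 24*(-24) + 25*(-80*(-73)) - (-1920)*(-73)) = -31160 + √(576 - 576 + 25*5840 - 24*5840) = -31160 + √(576 - 576 + 146000 - 140160) = -31160 + √5840 = -31160 + 4*√365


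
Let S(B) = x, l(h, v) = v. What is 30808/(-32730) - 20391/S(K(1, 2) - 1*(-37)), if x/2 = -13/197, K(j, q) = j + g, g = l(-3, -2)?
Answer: 65738246351/425490 ≈ 1.5450e+5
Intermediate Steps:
g = -2
K(j, q) = -2 + j (K(j, q) = j - 2 = -2 + j)
x = -26/197 (x = 2*(-13/197) = -26/197 ≈ -0.13198)
S(B) = -26/197
30808/(-32730) - 20391/S(K(1, 2) - 1*(-37)) = 30808/(-32730) - 20391/(-26/197) = 30808*(-1/32730) - 20391*(-197/26) = -15404/16365 + 4017027/26 = 65738246351/425490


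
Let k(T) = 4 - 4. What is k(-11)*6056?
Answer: 0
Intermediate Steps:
k(T) = 0
k(-11)*6056 = 0*6056 = 0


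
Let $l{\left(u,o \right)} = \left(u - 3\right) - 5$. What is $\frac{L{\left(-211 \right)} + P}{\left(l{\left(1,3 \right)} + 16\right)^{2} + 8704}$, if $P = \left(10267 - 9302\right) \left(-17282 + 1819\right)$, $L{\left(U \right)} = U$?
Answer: $- \frac{14922006}{8785} \approx -1698.6$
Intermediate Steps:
$l{\left(u,o \right)} = -8 + u$ ($l{\left(u,o \right)} = \left(-3 + u\right) - 5 = -8 + u$)
$P = -14921795$ ($P = 965 \left(-15463\right) = -14921795$)
$\frac{L{\left(-211 \right)} + P}{\left(l{\left(1,3 \right)} + 16\right)^{2} + 8704} = \frac{-211 - 14921795}{\left(\left(-8 + 1\right) + 16\right)^{2} + 8704} = - \frac{14922006}{\left(-7 + 16\right)^{2} + 8704} = - \frac{14922006}{9^{2} + 8704} = - \frac{14922006}{81 + 8704} = - \frac{14922006}{8785}$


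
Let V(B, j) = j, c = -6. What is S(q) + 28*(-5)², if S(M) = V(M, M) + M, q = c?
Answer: 688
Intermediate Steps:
q = -6
S(M) = 2*M (S(M) = M + M = 2*M)
S(q) + 28*(-5)² = 2*(-6) + 28*(-5)² = -12 + 28*25 = -12 + 700 = 688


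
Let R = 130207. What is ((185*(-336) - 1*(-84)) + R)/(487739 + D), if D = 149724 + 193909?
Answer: 68131/831372 ≈ 0.081950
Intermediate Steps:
D = 343633
((185*(-336) - 1*(-84)) + R)/(487739 + D) = ((185*(-336) - 1*(-84)) + 130207)/(487739 + 343633) = ((-62160 + 84) + 130207)/831372 = (-62076 + 130207)*(1/831372) = 68131*(1/831372) = 68131/831372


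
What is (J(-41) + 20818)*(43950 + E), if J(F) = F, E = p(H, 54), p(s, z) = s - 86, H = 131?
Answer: 914084115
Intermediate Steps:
p(s, z) = -86 + s
E = 45 (E = -86 + 131 = 45)
(J(-41) + 20818)*(43950 + E) = (-41 + 20818)*(43950 + 45) = 20777*43995 = 914084115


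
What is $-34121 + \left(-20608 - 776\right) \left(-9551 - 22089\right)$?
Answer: $676555639$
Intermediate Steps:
$-34121 + \left(-20608 - 776\right) \left(-9551 - 22089\right) = -34121 + \left(-20608 - 776\right) \left(-31640\right) = -34121 - -676589760 = -34121 + 676589760 = 676555639$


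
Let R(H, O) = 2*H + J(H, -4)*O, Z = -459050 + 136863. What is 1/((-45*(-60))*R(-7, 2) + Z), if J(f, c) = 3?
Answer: -1/343787 ≈ -2.9088e-6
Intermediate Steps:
Z = -322187
R(H, O) = 2*H + 3*O
1/((-45*(-60))*R(-7, 2) + Z) = 1/((-45*(-60))*(2*(-7) + 3*2) - 322187) = 1/(2700*(-14 + 6) - 322187) = 1/(2700*(-8) - 322187) = 1/(-21600 - 322187) = 1/(-343787) = -1/343787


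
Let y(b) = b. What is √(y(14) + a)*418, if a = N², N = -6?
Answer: 2090*√2 ≈ 2955.7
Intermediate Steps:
a = 36 (a = (-6)² = 36)
√(y(14) + a)*418 = √(14 + 36)*418 = √50*418 = (5*√2)*418 = 2090*√2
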